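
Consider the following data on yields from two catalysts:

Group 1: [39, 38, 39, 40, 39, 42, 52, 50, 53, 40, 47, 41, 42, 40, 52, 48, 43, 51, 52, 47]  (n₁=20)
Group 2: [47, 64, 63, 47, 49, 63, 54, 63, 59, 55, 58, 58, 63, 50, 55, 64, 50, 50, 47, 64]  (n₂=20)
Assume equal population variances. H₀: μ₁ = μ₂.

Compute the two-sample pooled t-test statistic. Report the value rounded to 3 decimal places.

test statistic = -6.008

x̄₁=44.750, s₁=5.418, n₁=20
x̄₂=56.150, s₂=6.532, n₂=20
s_p² = [19·5.418² + 19·6.532²]/38 = 36.0079
SE = √(s_p²·(1/20+1/20)) = 1.8976
t = (44.750−56.150)/1.8976 = -6.0077
df = 38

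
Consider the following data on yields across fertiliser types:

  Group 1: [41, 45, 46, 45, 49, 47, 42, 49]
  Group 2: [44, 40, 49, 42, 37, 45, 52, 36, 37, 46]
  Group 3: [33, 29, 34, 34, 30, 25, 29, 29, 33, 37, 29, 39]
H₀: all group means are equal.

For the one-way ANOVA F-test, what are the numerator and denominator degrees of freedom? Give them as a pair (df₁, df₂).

degrees of freedom = [2, 27]

k = 3 groups, N = 30 total
df = (k−1, N−k) = (3−1, 30−3) = (2, 27)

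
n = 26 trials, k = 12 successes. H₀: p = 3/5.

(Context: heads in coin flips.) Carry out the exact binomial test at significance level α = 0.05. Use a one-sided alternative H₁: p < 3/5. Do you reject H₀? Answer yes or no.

reject H₀: no

Exact binomial: n=26, k=12, p₀=3/5=0.6000
P(X≤12) from Σ C(n,i)·p₀^i·(1−p₀)^(n−i)
p-value (one-sided, H₁ less) = 0.10819
At α=0.05: p ≥ α → fail to reject H₀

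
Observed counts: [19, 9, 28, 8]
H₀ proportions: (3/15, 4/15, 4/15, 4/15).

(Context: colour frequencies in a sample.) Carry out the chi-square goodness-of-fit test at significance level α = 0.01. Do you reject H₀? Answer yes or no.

reject H₀: yes

n = 64; E_i = n·p_i = [12.80, 17.07, 17.07, 17.07]
χ² = (19−12.80)²/12.80 + (9−17.07)²/17.07 + (28−17.07)²/17.07 + (8−17.07)²/17.07 = 18.6367
df = 3
p-value (upper-tail) = 0.00032
At α=0.01: p < α → reject H₀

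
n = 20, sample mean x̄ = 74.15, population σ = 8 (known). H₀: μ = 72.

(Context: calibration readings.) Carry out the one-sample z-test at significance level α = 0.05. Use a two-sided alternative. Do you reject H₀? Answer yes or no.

SE = σ/√n = 8/√20 = 1.7889
z = (x̄−μ₀)/SE = (74.15−72)/1.7889 = 1.2019
p-value (two-sided) = 0.22941
At α=0.05: p ≥ α → fail to reject H₀

reject H₀: no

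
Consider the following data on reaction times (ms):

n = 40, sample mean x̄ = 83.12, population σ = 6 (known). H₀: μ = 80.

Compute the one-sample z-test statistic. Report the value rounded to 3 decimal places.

test statistic = 3.289

SE = σ/√n = 6/√40 = 0.9487
z = (x̄−μ₀)/SE = (83.12−80)/0.9487 = 3.2888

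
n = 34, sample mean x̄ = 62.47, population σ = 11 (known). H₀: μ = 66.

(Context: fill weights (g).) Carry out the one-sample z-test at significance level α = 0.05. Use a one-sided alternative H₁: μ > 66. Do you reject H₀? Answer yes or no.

reject H₀: no

SE = σ/√n = 11/√34 = 1.8865
z = (x̄−μ₀)/SE = (62.47−66)/1.8865 = -1.8712
p-value (one-sided, H₁ greater) = 0.96934
At α=0.05: p ≥ α → fail to reject H₀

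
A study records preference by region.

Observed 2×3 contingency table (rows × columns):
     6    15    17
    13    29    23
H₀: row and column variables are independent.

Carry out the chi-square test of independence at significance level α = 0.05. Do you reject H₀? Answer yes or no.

Row totals [38, 65], col totals [19, 44, 40], n=103
χ² = (6−7.01)²/7.01 + (15−16.23)²/16.23 + (17−14.76)²/14.76 + (13−11.99)²/11.99 + (29−27.77)²/27.77 + (23−25.24)²/25.24 = 0.9190
df = 2
p-value (upper-tail) = 0.63161
At α=0.05: p ≥ α → fail to reject H₀

reject H₀: no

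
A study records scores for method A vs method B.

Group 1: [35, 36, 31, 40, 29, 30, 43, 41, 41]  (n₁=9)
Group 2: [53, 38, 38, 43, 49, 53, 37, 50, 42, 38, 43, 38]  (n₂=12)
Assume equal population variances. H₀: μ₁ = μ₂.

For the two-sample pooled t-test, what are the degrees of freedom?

degrees of freedom = 19

df = n₁ + n₂ − 2 = 9 + 12 − 2 = 19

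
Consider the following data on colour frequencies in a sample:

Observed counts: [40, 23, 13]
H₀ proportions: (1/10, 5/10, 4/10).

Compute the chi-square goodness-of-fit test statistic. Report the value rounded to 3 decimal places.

test statistic = 154.007

n = 76; E_i = n·p_i = [7.60, 38.00, 30.40]
χ² = (40−7.60)²/7.60 + (23−38.00)²/38.00 + (13−30.40)²/30.40 = 154.0066
df = 2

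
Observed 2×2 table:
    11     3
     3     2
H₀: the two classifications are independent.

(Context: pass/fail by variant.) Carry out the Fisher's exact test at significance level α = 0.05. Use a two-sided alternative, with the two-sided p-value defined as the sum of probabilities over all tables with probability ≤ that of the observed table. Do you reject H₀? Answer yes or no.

Margins: r₁=14, r₂=5, c₁=14, c₂=5, n=19
p_obs = C(14,11)·C(5,3)/C(19,14); sum pmf over tables with pmf ≤ p_obs
p-value (two-sided) = 0.56957
At α=0.05: p ≥ α → fail to reject H₀

reject H₀: no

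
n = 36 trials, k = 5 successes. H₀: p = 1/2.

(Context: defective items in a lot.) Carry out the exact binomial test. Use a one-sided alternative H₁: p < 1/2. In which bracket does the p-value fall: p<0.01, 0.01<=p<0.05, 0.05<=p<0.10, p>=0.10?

p-value bracket: p<0.01

Exact binomial: n=36, k=5, p₀=1/2=0.5000
P(X≤5) from Σ C(n,i)·p₀^i·(1−p₀)^(n−i)
p-value (one-sided, H₁ less) = 0.00001
→ bracket: p<0.01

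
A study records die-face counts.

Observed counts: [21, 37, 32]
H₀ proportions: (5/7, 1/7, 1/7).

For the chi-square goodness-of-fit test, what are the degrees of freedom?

degrees of freedom = 2

df = k − 1 = 3 − 1 = 2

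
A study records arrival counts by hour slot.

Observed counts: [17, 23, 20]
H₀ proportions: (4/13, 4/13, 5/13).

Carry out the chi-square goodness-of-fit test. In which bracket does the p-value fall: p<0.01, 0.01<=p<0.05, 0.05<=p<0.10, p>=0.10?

p-value bracket: p>=0.10

n = 60; E_i = n·p_i = [18.46, 18.46, 23.08]
χ² = (17−18.46)²/18.46 + (23−18.46)²/18.46 + (20−23.08)²/23.08 = 1.6417
df = 2
p-value (upper-tail) = 0.44006
→ bracket: p>=0.10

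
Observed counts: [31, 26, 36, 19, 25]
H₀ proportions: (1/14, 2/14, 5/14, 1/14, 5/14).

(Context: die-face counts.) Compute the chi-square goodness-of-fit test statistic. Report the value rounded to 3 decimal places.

test statistic = 71.896

n = 137; E_i = n·p_i = [9.79, 19.57, 48.93, 9.79, 48.93]
χ² = (31−9.79)²/9.79 + (26−19.57)²/19.57 + (36−48.93)²/48.93 + (19−9.79)²/9.79 + (25−48.93)²/48.93 = 71.8964
df = 4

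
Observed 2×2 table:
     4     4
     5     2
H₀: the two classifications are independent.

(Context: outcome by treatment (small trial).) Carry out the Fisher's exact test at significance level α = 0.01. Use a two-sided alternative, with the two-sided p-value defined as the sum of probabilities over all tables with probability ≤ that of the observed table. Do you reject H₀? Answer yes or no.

reject H₀: no

Margins: r₁=8, r₂=7, c₁=9, c₂=6, n=15
p_obs = C(8,4)·C(7,5)/C(15,9); sum pmf over tables with pmf ≤ p_obs
p-value (two-sided) = 0.60839
At α=0.01: p ≥ α → fail to reject H₀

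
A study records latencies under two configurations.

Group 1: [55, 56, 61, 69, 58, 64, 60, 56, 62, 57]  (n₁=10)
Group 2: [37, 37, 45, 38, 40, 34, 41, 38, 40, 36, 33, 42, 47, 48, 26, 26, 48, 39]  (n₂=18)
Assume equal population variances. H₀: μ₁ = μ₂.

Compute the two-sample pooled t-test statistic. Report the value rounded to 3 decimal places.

test statistic = 9.320

x̄₁=59.800, s₁=4.367, n₁=10
x̄₂=38.611, s₂=6.381, n₂=18
s_p² = [9·4.367² + 17·6.381²]/26 = 33.2261
SE = √(s_p²·(1/10+1/18)) = 2.2734
t = (59.800−38.611)/2.2734 = 9.3202
df = 26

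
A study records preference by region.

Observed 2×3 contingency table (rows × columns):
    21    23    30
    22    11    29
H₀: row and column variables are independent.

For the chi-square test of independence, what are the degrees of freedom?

degrees of freedom = 2

df = (r−1)(c−1) = (2−1)·(3−1) = 2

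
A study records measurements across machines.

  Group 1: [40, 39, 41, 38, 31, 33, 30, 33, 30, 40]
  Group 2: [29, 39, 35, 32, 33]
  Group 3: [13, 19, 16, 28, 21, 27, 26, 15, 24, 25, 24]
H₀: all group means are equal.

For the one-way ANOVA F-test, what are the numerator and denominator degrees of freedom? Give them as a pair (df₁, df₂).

k = 3 groups, N = 26 total
df = (k−1, N−k) = (3−1, 26−3) = (2, 23)

degrees of freedom = [2, 23]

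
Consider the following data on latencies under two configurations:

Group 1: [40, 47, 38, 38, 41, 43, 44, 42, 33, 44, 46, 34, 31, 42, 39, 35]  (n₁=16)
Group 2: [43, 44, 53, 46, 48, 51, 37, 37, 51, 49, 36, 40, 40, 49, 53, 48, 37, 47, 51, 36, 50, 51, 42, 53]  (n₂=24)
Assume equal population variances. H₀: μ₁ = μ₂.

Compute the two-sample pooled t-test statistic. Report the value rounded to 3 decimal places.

test statistic = -3.186

x̄₁=39.812, s₁=4.722, n₁=16
x̄₂=45.500, s₂=6.000, n₂=24
s_p² = [15·4.722² + 23·6.000²]/38 = 30.5905
SE = √(s_p²·(1/16+1/24)) = 1.7851
t = (39.812−45.500)/1.7851 = -3.1861
df = 38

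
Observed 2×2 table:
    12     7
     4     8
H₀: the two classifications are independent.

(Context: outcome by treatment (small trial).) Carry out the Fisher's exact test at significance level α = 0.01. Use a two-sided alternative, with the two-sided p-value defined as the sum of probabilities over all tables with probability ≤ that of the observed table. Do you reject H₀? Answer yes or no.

Margins: r₁=19, r₂=12, c₁=16, c₂=15, n=31
p_obs = C(19,12)·C(12,4)/C(31,16); sum pmf over tables with pmf ≤ p_obs
p-value (two-sided) = 0.14888
At α=0.01: p ≥ α → fail to reject H₀

reject H₀: no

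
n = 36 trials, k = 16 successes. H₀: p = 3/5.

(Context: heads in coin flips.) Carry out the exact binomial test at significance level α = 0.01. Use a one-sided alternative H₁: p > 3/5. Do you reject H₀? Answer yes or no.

reject H₀: no

Exact binomial: n=36, k=16, p₀=3/5=0.6000
P(X≥16) from Σ C(n,i)·p₀^i·(1−p₀)^(n−i)
p-value (one-sided, H₁ greater) = 0.98003
At α=0.01: p ≥ α → fail to reject H₀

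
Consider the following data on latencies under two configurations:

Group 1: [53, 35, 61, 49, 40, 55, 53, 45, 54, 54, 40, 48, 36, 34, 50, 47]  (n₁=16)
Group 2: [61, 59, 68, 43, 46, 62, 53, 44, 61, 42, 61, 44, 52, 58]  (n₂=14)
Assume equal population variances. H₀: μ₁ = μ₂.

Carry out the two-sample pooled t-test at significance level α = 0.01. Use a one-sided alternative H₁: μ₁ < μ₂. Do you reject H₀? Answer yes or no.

reject H₀: no

x̄₁=47.125, s₁=8.082, n₁=16
x̄₂=53.857, s₂=8.690, n₂=14
s_p² = [15·8.082² + 13·8.690²]/28 = 70.0523
SE = √(s_p²·(1/16+1/14)) = 3.0630
t = (47.125−53.857)/3.0630 = -2.1979
df = 28
p-value (one-sided, H₁ less) = 0.01820
At α=0.01: p ≥ α → fail to reject H₀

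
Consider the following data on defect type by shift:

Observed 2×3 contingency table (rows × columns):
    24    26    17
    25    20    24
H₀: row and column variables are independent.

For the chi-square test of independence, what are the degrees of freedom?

degrees of freedom = 2

df = (r−1)(c−1) = (2−1)·(3−1) = 2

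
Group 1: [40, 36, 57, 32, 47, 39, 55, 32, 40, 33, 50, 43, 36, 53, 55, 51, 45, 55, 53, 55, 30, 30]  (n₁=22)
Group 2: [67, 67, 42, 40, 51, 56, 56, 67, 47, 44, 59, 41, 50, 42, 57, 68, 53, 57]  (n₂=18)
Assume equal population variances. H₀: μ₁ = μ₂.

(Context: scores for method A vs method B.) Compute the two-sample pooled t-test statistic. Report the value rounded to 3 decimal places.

test statistic = -3.159

x̄₁=43.955, s₁=9.504, n₁=22
x̄₂=53.556, s₂=9.636, n₂=18
s_p² = [21·9.504² + 17·9.636²]/38 = 91.4579
SE = √(s_p²·(1/22+1/18)) = 3.0394
t = (43.955−53.556)/3.0394 = -3.1588
df = 38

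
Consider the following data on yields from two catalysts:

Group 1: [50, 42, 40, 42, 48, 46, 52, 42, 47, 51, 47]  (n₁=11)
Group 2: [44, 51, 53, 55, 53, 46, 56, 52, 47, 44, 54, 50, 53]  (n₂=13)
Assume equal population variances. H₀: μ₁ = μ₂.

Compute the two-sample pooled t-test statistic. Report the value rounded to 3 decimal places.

test statistic = -2.700

x̄₁=46.091, s₁=4.085, n₁=11
x̄₂=50.615, s₂=4.093, n₂=13
s_p² = [10·4.085² + 12·4.093²]/22 = 16.7266
SE = √(s_p²·(1/11+1/13)) = 1.6755
t = (46.091−50.615)/1.6755 = -2.7004
df = 22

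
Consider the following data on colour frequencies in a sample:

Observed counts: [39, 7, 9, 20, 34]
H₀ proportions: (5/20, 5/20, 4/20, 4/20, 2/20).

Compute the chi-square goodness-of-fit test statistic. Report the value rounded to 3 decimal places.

test statistic = 76.734

n = 109; E_i = n·p_i = [27.25, 27.25, 21.80, 21.80, 10.90]
χ² = (39−27.25)²/27.25 + (7−27.25)²/27.25 + (9−21.80)²/21.80 + (20−21.80)²/21.80 + (34−10.90)²/10.90 = 76.7339
df = 4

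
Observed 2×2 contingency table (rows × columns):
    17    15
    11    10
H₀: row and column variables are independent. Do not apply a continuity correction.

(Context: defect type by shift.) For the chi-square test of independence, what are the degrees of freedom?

degrees of freedom = 1

df = (r−1)(c−1) = (2−1)·(2−1) = 1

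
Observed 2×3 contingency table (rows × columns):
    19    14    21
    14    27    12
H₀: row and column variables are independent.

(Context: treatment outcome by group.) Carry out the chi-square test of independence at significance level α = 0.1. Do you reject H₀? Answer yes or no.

Row totals [54, 53], col totals [33, 41, 33], n=107
χ² = (19−16.65)²/16.65 + (14−20.69)²/20.69 + (21−16.65)²/16.65 + (14−16.35)²/16.35 + (27−20.31)²/20.31 + (12−16.35)²/16.35 = 7.3254
df = 2
p-value (upper-tail) = 0.02566
At α=0.1: p < α → reject H₀

reject H₀: yes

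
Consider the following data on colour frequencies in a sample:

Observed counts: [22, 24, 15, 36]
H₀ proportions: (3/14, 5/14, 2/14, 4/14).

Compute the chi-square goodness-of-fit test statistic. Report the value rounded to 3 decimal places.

n = 97; E_i = n·p_i = [20.79, 34.64, 13.86, 27.71]
χ² = (22−20.79)²/20.79 + (24−34.64)²/34.64 + (15−13.86)²/13.86 + (36−27.71)²/27.71 = 5.9120
df = 3

test statistic = 5.912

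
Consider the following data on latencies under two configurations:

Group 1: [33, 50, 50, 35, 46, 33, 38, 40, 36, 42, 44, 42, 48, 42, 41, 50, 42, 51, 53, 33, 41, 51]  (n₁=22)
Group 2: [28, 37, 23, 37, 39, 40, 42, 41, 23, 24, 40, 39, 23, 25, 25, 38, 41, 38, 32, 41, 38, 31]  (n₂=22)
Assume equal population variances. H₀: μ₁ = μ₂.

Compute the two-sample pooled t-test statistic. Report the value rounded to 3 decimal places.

x̄₁=42.773, s₁=6.429, n₁=22
x̄₂=33.864, s₂=7.147, n₂=22
s_p² = [21·6.429² + 21·7.147²]/42 = 46.2013
SE = √(s_p²·(1/22+1/22)) = 2.0494
t = (42.773−33.864)/2.0494 = 4.3471
df = 42

test statistic = 4.347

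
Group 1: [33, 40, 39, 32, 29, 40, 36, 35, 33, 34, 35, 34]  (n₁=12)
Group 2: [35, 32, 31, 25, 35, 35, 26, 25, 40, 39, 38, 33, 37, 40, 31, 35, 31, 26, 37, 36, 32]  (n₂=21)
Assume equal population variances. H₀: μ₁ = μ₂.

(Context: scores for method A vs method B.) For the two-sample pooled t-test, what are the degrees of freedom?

df = n₁ + n₂ − 2 = 12 + 21 − 2 = 31

degrees of freedom = 31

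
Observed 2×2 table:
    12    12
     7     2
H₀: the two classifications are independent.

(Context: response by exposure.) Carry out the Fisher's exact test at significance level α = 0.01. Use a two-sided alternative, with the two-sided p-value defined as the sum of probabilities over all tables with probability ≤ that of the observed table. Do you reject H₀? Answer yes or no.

reject H₀: no

Margins: r₁=24, r₂=9, c₁=19, c₂=14, n=33
p_obs = C(24,12)·C(9,7)/C(33,19); sum pmf over tables with pmf ≤ p_obs
p-value (two-sided) = 0.24092
At α=0.01: p ≥ α → fail to reject H₀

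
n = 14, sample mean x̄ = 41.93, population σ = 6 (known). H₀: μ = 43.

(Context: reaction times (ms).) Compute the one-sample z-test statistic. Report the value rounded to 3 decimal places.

SE = σ/√n = 6/√14 = 1.6036
z = (x̄−μ₀)/SE = (41.93−43)/1.6036 = -0.6673

test statistic = -0.667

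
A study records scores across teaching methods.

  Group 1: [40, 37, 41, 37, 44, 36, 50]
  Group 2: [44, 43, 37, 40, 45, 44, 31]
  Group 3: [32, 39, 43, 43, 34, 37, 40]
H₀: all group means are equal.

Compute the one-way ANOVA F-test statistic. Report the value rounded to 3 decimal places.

Group means [40.71, 40.57, 38.29], grand mean 39.857
SSB = Σnᵢ(x̄ᵢ−x̄)² = 26.000; SSW = ΣΣ(x−x̄ᵢ)² = 408.571
MSB = 26.000/2 = 13.0000; MSW = 408.571/18 = 22.6984
F = MSB/MSW = 0.5727
df = (2, 18)

test statistic = 0.573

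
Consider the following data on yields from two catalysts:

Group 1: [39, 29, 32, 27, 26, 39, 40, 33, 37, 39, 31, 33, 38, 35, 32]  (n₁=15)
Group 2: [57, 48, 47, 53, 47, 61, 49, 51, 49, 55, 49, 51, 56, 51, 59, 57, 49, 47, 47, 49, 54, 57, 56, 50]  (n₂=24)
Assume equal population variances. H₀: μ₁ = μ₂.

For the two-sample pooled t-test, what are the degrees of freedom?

df = n₁ + n₂ − 2 = 15 + 24 − 2 = 37

degrees of freedom = 37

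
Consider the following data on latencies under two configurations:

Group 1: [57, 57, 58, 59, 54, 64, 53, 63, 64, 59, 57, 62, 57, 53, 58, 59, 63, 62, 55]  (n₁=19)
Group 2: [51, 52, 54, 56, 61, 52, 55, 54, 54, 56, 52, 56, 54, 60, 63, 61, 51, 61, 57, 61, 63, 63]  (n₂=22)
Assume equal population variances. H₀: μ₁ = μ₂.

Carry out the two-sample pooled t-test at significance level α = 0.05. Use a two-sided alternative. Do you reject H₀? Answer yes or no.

x̄₁=58.632, s₁=3.562, n₁=19
x̄₂=56.682, s₂=4.191, n₂=22
s_p² = [18·3.562² + 21·4.191²]/39 = 15.3127
SE = √(s_p²·(1/19+1/22)) = 1.2255
t = (58.632−56.682)/1.2255 = 1.5909
df = 39
p-value (two-sided) = 0.11970
At α=0.05: p ≥ α → fail to reject H₀

reject H₀: no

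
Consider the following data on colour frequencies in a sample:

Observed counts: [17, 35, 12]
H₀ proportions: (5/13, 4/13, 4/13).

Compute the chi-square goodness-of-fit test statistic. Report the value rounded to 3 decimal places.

n = 64; E_i = n·p_i = [24.62, 19.69, 19.69]
χ² = (17−24.62)²/24.62 + (35−19.69)²/19.69 + (12−19.69)²/19.69 = 17.2602
df = 2

test statistic = 17.260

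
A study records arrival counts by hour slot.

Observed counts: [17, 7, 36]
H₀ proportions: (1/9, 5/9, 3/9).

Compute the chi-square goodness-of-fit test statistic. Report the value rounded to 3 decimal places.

test statistic = 49.620

n = 60; E_i = n·p_i = [6.67, 33.33, 20.00]
χ² = (17−6.67)²/6.67 + (7−33.33)²/33.33 + (36−20.00)²/20.00 = 49.6200
df = 2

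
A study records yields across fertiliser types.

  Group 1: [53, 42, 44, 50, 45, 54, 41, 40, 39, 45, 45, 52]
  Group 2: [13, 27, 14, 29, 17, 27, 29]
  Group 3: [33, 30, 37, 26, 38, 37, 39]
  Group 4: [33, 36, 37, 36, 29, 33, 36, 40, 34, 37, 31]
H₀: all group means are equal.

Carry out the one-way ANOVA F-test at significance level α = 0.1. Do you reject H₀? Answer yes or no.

Group means [45.83, 22.29, 34.29, 34.73], grand mean 35.892
SSB = Σnᵢ(x̄ᵢ−x̄)² = 2514.862; SSW = ΣΣ(x−x̄ᵢ)² = 850.706
MSB = 2514.862/3 = 838.2873; MSW = 850.706/33 = 25.7790
F = MSB/MSW = 32.5183
df = (3, 33)
p-value (upper-tail) = 0.00000
At α=0.1: p < α → reject H₀

reject H₀: yes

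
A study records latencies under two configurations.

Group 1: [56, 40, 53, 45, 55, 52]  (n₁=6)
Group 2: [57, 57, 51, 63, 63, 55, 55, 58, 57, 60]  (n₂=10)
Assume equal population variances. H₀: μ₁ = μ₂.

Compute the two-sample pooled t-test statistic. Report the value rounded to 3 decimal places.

x̄₁=50.167, s₁=6.306, n₁=6
x̄₂=57.600, s₂=3.688, n₂=10
s_p² = [5·6.306² + 9·3.688²]/14 = 22.9452
SE = √(s_p²·(1/6+1/10)) = 2.4736
t = (50.167−57.600)/2.4736 = -3.0051
df = 14

test statistic = -3.005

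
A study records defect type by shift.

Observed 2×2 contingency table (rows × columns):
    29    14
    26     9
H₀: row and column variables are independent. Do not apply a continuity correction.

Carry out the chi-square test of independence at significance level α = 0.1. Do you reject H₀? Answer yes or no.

reject H₀: no

Row totals [43, 35], col totals [55, 23], n=78
χ² = (29−30.32)²/30.32 + (14−12.68)²/12.68 + (26−24.68)²/24.68 + (9−10.32)²/10.32 = 0.4347
df = 1
p-value (upper-tail) = 0.50971
At α=0.1: p ≥ α → fail to reject H₀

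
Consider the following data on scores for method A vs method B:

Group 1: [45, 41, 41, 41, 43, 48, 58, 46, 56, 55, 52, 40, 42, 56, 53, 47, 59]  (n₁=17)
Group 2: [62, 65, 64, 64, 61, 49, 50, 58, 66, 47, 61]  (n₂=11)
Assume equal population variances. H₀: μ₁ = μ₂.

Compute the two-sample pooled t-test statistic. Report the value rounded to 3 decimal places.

x̄₁=48.412, s₁=6.718, n₁=17
x̄₂=58.818, s₂=6.911, n₂=11
s_p² = [16·6.718² + 10·6.911²]/26 = 46.1444
SE = √(s_p²·(1/17+1/11)) = 2.6286
t = (48.412−58.818)/2.6286 = -3.9590
df = 26

test statistic = -3.959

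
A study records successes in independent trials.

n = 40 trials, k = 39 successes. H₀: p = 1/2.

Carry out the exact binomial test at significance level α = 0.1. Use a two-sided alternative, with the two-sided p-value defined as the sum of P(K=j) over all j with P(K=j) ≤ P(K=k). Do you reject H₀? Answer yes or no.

Exact binomial: n=40, k=39, p₀=1/2=0.5000
P(X=j) = C(n,j)·p₀^j·(1−p₀)^(n−j); p = Σ P(X=j) over j with P(X=j) ≤ P(X=39)
p-value (two-sided) = 0.00000
At α=0.1: p < α → reject H₀

reject H₀: yes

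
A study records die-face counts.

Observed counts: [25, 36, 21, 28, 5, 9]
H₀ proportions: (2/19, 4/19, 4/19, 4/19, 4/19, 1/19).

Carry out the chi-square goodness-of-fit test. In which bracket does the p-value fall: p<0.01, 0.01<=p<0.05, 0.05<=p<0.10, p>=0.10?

n = 124; E_i = n·p_i = [13.05, 26.11, 26.11, 26.11, 26.11, 6.53]
χ² = (25−13.05)²/13.05 + (36−26.11)²/26.11 + (21−26.11)²/26.11 + (28−26.11)²/26.11 + (5−26.11)²/26.11 + (9−6.53)²/6.53 = 33.8226
df = 5
p-value (upper-tail) = 0.00000
→ bracket: p<0.01

p-value bracket: p<0.01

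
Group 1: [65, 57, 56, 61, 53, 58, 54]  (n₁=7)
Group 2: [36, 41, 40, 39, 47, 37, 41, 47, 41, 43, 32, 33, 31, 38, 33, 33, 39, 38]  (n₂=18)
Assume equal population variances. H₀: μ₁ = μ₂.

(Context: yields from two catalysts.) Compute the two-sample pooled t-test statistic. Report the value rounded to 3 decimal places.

x̄₁=57.714, s₁=4.152, n₁=7
x̄₂=38.278, s₂=4.750, n₂=18
s_p² = [6·4.152² + 17·4.750²]/23 = 21.1756
SE = √(s_p²·(1/7+1/18)) = 2.0498
t = (57.714−38.278)/2.0498 = 9.4823
df = 23

test statistic = 9.482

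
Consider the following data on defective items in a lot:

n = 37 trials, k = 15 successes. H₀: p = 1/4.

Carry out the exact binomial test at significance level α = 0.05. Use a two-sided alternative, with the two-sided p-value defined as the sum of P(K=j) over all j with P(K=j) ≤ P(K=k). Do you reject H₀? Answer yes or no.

Exact binomial: n=37, k=15, p₀=1/4=0.2500
P(X=j) = C(n,j)·p₀^j·(1−p₀)^(n−j); p = Σ P(X=j) over j with P(X=j) ≤ P(X=15)
p-value (two-sided) = 0.03616
At α=0.05: p < α → reject H₀

reject H₀: yes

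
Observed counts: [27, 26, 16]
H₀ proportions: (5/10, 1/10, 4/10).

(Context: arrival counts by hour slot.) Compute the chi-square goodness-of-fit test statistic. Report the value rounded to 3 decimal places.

test statistic = 59.377

n = 69; E_i = n·p_i = [34.50, 6.90, 27.60]
χ² = (27−34.50)²/34.50 + (26−6.90)²/6.90 + (16−27.60)²/27.60 = 59.3768
df = 2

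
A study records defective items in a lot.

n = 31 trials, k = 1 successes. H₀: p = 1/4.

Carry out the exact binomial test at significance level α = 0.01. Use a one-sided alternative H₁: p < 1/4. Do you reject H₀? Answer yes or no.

reject H₀: yes

Exact binomial: n=31, k=1, p₀=1/4=0.2500
P(X≤1) from Σ C(n,i)·p₀^i·(1−p₀)^(n−i)
p-value (one-sided, H₁ less) = 0.00152
At α=0.01: p < α → reject H₀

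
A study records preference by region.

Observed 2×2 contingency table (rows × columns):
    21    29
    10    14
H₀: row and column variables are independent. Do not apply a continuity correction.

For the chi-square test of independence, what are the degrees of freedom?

df = (r−1)(c−1) = (2−1)·(2−1) = 1

degrees of freedom = 1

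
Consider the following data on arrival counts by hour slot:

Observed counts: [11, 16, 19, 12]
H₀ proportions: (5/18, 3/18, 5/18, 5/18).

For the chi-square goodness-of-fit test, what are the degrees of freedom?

degrees of freedom = 3

df = k − 1 = 4 − 1 = 3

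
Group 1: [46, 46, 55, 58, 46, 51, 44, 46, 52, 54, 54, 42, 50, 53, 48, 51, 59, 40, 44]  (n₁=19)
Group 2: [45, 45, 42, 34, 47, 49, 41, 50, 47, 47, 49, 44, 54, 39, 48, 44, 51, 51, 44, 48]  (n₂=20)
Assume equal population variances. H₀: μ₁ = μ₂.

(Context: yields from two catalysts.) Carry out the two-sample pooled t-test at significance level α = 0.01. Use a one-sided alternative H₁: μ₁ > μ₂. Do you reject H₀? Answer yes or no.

x̄₁=49.421, s₁=5.347, n₁=19
x̄₂=45.950, s₂=4.628, n₂=20
s_p² = [18·5.347² + 19·4.628²]/37 = 24.9076
SE = √(s_p²·(1/19+1/20)) = 1.5988
t = (49.421−45.950)/1.5988 = 2.1710
df = 37
p-value (one-sided, H₁ greater) = 0.01821
At α=0.01: p ≥ α → fail to reject H₀

reject H₀: no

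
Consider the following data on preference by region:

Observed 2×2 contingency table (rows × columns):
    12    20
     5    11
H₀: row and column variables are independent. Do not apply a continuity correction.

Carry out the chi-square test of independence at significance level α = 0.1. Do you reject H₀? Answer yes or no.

reject H₀: no

Row totals [32, 16], col totals [17, 31], n=48
χ² = (12−11.33)²/11.33 + (20−20.67)²/20.67 + (5−5.67)²/5.67 + (11−10.33)²/10.33 = 0.1822
df = 1
p-value (upper-tail) = 0.66952
At α=0.1: p ≥ α → fail to reject H₀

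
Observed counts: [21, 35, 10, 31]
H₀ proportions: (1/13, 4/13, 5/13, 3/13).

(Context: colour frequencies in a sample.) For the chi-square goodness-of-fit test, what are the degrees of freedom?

degrees of freedom = 3

df = k − 1 = 4 − 1 = 3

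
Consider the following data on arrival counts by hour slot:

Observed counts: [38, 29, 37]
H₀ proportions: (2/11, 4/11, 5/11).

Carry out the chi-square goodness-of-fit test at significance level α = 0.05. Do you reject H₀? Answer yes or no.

reject H₀: yes

n = 104; E_i = n·p_i = [18.91, 37.82, 47.27]
χ² = (38−18.91)²/18.91 + (29−37.82)²/37.82 + (37−47.27)²/47.27 = 23.5630
df = 2
p-value (upper-tail) = 0.00001
At α=0.05: p < α → reject H₀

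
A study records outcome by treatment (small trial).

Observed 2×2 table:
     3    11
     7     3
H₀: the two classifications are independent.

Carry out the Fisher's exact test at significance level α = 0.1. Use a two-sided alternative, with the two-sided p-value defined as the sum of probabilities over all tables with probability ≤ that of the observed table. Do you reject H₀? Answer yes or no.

reject H₀: yes

Margins: r₁=14, r₂=10, c₁=10, c₂=14, n=24
p_obs = C(14,3)·C(10,7)/C(24,10); sum pmf over tables with pmf ≤ p_obs
p-value (two-sided) = 0.03515
At α=0.1: p < α → reject H₀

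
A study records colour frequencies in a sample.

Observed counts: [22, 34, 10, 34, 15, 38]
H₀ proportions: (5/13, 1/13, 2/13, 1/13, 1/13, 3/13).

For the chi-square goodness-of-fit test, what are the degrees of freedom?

degrees of freedom = 5

df = k − 1 = 6 − 1 = 5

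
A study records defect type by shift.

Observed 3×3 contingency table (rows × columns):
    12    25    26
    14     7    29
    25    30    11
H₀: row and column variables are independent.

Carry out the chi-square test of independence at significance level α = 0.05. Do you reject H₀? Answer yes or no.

reject H₀: yes

Row totals [63, 50, 66], col totals [51, 62, 66], n=179
χ² = (12−17.95)²/17.95 + (25−21.82)²/21.82 + (26−23.23)²/23.23 + (14−14.25)²/14.25 + (7−17.32)²/17.32 + (29−18.44)²/18.44 + (25−18.80)²/18.80 + (30−22.86)²/22.86 + (11−24.34)²/24.34 = 26.5499
df = 4
p-value (upper-tail) = 0.00002
At α=0.05: p < α → reject H₀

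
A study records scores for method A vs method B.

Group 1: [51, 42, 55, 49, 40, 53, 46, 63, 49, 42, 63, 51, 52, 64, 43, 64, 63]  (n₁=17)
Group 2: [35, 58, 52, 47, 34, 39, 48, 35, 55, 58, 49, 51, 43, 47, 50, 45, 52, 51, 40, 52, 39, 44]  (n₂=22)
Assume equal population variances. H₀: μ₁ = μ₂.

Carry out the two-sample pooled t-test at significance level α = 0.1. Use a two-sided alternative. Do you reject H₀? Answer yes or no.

x̄₁=52.353, s₁=8.441, n₁=17
x̄₂=46.545, s₂=7.189, n₂=22
s_p² = [16·8.441² + 21·7.189²]/37 = 60.1442
SE = √(s_p²·(1/17+1/22)) = 2.5043
t = (52.353−46.545)/2.5043 = 2.3190
df = 37
p-value (two-sided) = 0.02602
At α=0.1: p < α → reject H₀

reject H₀: yes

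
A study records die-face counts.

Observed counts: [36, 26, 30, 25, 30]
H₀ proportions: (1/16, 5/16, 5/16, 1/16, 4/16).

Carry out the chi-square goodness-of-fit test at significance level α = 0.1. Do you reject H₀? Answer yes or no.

reject H₀: yes

n = 147; E_i = n·p_i = [9.19, 45.94, 45.94, 9.19, 36.75]
χ² = (36−9.19)²/9.19 + (26−45.94)²/45.94 + (30−45.94)²/45.94 + (25−9.19)²/9.19 + (30−36.75)²/36.75 = 120.8857
df = 4
p-value (upper-tail) = 0.00000
At α=0.1: p < α → reject H₀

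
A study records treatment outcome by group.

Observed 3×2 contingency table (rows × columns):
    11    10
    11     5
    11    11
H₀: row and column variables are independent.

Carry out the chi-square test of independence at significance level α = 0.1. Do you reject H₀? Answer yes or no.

reject H₀: no

Row totals [21, 16, 22], col totals [33, 26], n=59
χ² = (11−11.75)²/11.75 + (10−9.25)²/9.25 + (11−8.95)²/8.95 + (5−7.05)²/7.05 + (11−12.31)²/12.31 + (11−9.69)²/9.69 = 1.4881
df = 2
p-value (upper-tail) = 0.47520
At α=0.1: p ≥ α → fail to reject H₀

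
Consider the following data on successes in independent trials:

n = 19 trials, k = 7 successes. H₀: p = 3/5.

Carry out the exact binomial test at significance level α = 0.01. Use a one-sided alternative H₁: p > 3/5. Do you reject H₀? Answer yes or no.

reject H₀: no

Exact binomial: n=19, k=7, p₀=3/5=0.6000
P(X≥7) from Σ C(n,i)·p₀^i·(1−p₀)^(n−i)
p-value (one-sided, H₁ greater) = 0.98844
At α=0.01: p ≥ α → fail to reject H₀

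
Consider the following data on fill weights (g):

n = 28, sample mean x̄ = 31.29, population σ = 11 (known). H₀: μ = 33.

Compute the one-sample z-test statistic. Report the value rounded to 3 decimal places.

SE = σ/√n = 11/√28 = 2.0788
z = (x̄−μ₀)/SE = (31.29−33)/2.0788 = -0.8226

test statistic = -0.823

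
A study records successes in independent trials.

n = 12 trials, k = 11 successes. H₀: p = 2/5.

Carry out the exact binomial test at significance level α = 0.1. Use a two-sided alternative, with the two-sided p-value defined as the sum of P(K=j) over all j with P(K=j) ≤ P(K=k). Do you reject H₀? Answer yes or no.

reject H₀: yes

Exact binomial: n=12, k=11, p₀=2/5=0.4000
P(X=j) = C(n,j)·p₀^j·(1−p₀)^(n−j); p = Σ P(X=j) over j with P(X=j) ≤ P(X=11)
p-value (two-sided) = 0.00032
At α=0.1: p < α → reject H₀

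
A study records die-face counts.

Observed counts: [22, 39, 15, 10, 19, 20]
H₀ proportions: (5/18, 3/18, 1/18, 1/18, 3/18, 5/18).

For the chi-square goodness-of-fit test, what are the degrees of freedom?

degrees of freedom = 5

df = k − 1 = 6 − 1 = 5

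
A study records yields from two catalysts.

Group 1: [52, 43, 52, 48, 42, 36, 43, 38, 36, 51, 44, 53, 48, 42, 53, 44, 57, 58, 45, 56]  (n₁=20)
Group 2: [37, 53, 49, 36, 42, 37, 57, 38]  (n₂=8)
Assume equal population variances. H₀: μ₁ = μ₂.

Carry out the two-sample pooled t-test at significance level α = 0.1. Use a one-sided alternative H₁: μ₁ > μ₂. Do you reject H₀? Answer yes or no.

reject H₀: no

x̄₁=47.050, s₁=6.763, n₁=20
x̄₂=43.625, s₂=8.245, n₂=8
s_p² = [19·6.763² + 7·8.245²]/26 = 51.7240
SE = √(s_p²·(1/20+1/8)) = 3.0086
t = (47.050−43.625)/3.0086 = 1.1384
df = 26
p-value (one-sided, H₁ greater) = 0.13267
At α=0.1: p ≥ α → fail to reject H₀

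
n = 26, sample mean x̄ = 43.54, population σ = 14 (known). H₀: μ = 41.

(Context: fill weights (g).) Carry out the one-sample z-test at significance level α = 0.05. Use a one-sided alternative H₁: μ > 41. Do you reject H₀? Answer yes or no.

reject H₀: no

SE = σ/√n = 14/√26 = 2.7456
z = (x̄−μ₀)/SE = (43.54−41)/2.7456 = 0.9251
p-value (one-sided, H₁ greater) = 0.17745
At α=0.05: p ≥ α → fail to reject H₀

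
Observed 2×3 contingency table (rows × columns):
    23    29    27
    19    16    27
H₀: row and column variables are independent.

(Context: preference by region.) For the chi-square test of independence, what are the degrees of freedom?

df = (r−1)(c−1) = (2−1)·(3−1) = 2

degrees of freedom = 2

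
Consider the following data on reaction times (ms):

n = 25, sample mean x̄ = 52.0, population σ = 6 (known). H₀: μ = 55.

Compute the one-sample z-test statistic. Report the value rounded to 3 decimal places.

SE = σ/√n = 6/√25 = 1.2000
z = (x̄−μ₀)/SE = (52.0−55)/1.2000 = -2.5000

test statistic = -2.500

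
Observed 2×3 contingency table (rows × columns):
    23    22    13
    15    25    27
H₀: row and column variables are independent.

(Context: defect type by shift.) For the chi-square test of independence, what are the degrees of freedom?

degrees of freedom = 2

df = (r−1)(c−1) = (2−1)·(3−1) = 2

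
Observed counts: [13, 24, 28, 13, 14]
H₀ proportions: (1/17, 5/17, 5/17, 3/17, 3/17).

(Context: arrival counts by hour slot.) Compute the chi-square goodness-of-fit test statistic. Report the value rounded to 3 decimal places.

n = 92; E_i = n·p_i = [5.41, 27.06, 27.06, 16.24, 16.24]
χ² = (13−5.41)²/5.41 + (24−27.06)²/27.06 + (28−27.06)²/27.06 + (13−16.24)²/16.24 + (14−16.24)²/16.24 = 11.9710
df = 4

test statistic = 11.971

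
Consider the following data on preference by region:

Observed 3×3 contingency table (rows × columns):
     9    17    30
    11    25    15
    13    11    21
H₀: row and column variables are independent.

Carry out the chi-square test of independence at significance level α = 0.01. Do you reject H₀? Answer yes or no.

reject H₀: no

Row totals [56, 51, 45], col totals [33, 53, 66], n=152
χ² = (9−12.16)²/12.16 + (17−19.53)²/19.53 + (30−24.32)²/24.32 + (11−11.07)²/11.07 + (25−17.78)²/17.78 + (15−22.14)²/22.14 + (13−9.77)²/9.77 + (11−15.69)²/15.69 + (21−19.54)²/19.54 = 10.2901
df = 4
p-value (upper-tail) = 0.03581
At α=0.01: p ≥ α → fail to reject H₀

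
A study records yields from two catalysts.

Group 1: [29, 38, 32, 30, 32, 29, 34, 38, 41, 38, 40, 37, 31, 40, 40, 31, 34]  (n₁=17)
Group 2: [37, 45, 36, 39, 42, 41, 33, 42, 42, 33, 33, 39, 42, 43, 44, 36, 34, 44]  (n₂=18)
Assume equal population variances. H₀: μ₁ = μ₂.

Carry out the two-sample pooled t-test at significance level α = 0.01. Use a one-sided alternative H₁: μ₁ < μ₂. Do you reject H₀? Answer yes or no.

reject H₀: yes

x̄₁=34.941, s₁=4.264, n₁=17
x̄₂=39.167, s₂=4.176, n₂=18
s_p² = [16·4.264² + 17·4.176²]/33 = 17.8012
SE = √(s_p²·(1/17+1/18)) = 1.4269
t = (34.941−39.167)/1.4269 = -2.9613
df = 33
p-value (one-sided, H₁ less) = 0.00282
At α=0.01: p < α → reject H₀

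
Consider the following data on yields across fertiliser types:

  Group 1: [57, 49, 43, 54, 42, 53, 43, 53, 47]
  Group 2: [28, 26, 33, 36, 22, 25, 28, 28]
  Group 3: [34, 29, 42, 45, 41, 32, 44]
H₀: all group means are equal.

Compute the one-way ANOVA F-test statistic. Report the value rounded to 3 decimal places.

Group means [49.00, 28.25, 38.14], grand mean 38.917
SSB = Σnᵢ(x̄ᵢ−x̄)² = 1829.476; SSW = ΣΣ(x−x̄ᵢ)² = 626.357
MSB = 1829.476/2 = 914.7381; MSW = 626.357/21 = 29.8265
F = MSB/MSW = 30.6686
df = (2, 21)

test statistic = 30.669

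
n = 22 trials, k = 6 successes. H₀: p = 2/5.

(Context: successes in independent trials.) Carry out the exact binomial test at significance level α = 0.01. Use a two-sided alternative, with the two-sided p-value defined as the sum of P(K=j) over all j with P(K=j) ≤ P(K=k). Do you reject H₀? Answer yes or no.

reject H₀: no

Exact binomial: n=22, k=6, p₀=2/5=0.4000
P(X=j) = C(n,j)·p₀^j·(1−p₀)^(n−j); p = Σ P(X=j) over j with P(X=j) ≤ P(X=6)
p-value (two-sided) = 0.27915
At α=0.01: p ≥ α → fail to reject H₀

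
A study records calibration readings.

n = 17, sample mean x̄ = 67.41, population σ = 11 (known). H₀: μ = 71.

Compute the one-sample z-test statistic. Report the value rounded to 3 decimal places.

SE = σ/√n = 11/√17 = 2.6679
z = (x̄−μ₀)/SE = (67.41−71)/2.6679 = -1.3456

test statistic = -1.346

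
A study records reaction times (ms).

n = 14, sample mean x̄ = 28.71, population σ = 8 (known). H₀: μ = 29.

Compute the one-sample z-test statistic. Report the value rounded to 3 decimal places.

test statistic = -0.136

SE = σ/√n = 8/√14 = 2.1381
z = (x̄−μ₀)/SE = (28.71−29)/2.1381 = -0.1356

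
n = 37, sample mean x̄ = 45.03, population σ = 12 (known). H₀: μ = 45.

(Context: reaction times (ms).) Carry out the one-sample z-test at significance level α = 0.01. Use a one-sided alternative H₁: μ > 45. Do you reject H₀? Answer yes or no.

SE = σ/√n = 12/√37 = 1.9728
z = (x̄−μ₀)/SE = (45.03−45)/1.9728 = 0.0152
p-value (one-sided, H₁ greater) = 0.49393
At α=0.01: p ≥ α → fail to reject H₀

reject H₀: no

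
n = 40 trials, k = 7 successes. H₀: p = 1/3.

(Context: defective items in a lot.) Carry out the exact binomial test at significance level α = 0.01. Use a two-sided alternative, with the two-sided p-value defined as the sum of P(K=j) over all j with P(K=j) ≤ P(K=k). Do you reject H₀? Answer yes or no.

Exact binomial: n=40, k=7, p₀=1/3=0.3333
P(X=j) = C(n,j)·p₀^j·(1−p₀)^(n−j); p = Σ P(X=j) over j with P(X=j) ≤ P(X=7)
p-value (two-sided) = 0.04254
At α=0.01: p ≥ α → fail to reject H₀

reject H₀: no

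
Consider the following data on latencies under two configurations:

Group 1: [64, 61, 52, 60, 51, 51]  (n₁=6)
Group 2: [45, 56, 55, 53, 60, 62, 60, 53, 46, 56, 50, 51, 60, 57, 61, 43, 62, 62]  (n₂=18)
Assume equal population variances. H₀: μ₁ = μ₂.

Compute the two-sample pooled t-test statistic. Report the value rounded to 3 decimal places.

test statistic = 0.486

x̄₁=56.500, s₁=5.822, n₁=6
x̄₂=55.111, s₂=6.125, n₂=18
s_p² = [5·5.822² + 17·6.125²]/22 = 36.6944
SE = √(s_p²·(1/6+1/18)) = 2.8556
t = (56.500−55.111)/2.8556 = 0.4864
df = 22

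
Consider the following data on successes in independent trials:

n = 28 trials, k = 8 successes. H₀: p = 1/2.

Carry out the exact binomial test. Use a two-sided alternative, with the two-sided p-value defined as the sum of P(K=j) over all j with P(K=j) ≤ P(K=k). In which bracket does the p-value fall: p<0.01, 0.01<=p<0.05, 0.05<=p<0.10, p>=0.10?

p-value bracket: 0.01<=p<0.05

Exact binomial: n=28, k=8, p₀=1/2=0.5000
P(X=j) = C(n,j)·p₀^j·(1−p₀)^(n−j); p = Σ P(X=j) over j with P(X=j) ≤ P(X=8)
p-value (two-sided) = 0.03570
→ bracket: 0.01<=p<0.05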